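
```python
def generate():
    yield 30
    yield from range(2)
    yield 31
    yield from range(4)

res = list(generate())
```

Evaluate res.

Step 1: Trace yields in order:
  yield 30
  yield 0
  yield 1
  yield 31
  yield 0
  yield 1
  yield 2
  yield 3
Therefore res = [30, 0, 1, 31, 0, 1, 2, 3].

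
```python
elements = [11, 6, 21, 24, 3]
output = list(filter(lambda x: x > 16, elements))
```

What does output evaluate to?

Step 1: Filter elements > 16:
  11: removed
  6: removed
  21: kept
  24: kept
  3: removed
Therefore output = [21, 24].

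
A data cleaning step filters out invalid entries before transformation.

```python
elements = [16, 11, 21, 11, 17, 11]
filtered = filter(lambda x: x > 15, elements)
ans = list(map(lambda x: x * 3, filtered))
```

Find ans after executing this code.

Step 1: Filter elements for elements > 15:
  16: kept
  11: removed
  21: kept
  11: removed
  17: kept
  11: removed
Step 2: Map x * 3 on filtered [16, 21, 17]:
  16 -> 48
  21 -> 63
  17 -> 51
Therefore ans = [48, 63, 51].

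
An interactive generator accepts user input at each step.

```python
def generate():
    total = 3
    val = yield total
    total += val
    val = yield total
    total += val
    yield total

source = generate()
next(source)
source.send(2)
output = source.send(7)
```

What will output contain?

Step 1: next() -> yield total=3.
Step 2: send(2) -> val=2, total = 3+2 = 5, yield 5.
Step 3: send(7) -> val=7, total = 5+7 = 12, yield 12.
Therefore output = 12.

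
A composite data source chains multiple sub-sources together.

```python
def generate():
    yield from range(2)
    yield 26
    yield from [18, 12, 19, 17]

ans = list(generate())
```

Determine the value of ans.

Step 1: Trace yields in order:
  yield 0
  yield 1
  yield 26
  yield 18
  yield 12
  yield 19
  yield 17
Therefore ans = [0, 1, 26, 18, 12, 19, 17].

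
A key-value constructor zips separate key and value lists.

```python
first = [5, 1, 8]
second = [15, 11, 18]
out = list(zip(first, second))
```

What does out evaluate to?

Step 1: zip pairs elements at same index:
  Index 0: (5, 15)
  Index 1: (1, 11)
  Index 2: (8, 18)
Therefore out = [(5, 15), (1, 11), (8, 18)].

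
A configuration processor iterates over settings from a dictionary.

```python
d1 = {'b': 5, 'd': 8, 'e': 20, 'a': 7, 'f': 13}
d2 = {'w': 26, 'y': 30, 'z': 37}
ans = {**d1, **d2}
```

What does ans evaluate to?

Step 1: Merge d1 and d2 (d2 values override on key conflicts).
Step 2: d1 has keys ['b', 'd', 'e', 'a', 'f'], d2 has keys ['w', 'y', 'z'].
Therefore ans = {'b': 5, 'd': 8, 'e': 20, 'a': 7, 'f': 13, 'w': 26, 'y': 30, 'z': 37}.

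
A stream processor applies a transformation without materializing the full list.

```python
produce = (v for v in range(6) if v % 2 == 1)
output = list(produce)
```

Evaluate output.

Step 1: Filter range(6) keeping only odd values:
  v=0: even, excluded
  v=1: odd, included
  v=2: even, excluded
  v=3: odd, included
  v=4: even, excluded
  v=5: odd, included
Therefore output = [1, 3, 5].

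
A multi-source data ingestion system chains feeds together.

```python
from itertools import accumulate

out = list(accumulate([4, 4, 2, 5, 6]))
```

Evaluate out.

Step 1: accumulate computes running sums:
  + 4 = 4
  + 4 = 8
  + 2 = 10
  + 5 = 15
  + 6 = 21
Therefore out = [4, 8, 10, 15, 21].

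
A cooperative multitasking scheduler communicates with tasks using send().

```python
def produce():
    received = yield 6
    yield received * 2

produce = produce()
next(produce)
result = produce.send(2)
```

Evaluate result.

Step 1: next(produce) advances to first yield, producing 6.
Step 2: send(2) resumes, received = 2.
Step 3: yield received * 2 = 2 * 2 = 4.
Therefore result = 4.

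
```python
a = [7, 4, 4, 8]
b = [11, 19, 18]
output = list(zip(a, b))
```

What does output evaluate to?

Step 1: zip stops at shortest (len(a)=4, len(b)=3):
  Index 0: (7, 11)
  Index 1: (4, 19)
  Index 2: (4, 18)
Step 2: Last element of a (8) has no pair, dropped.
Therefore output = [(7, 11), (4, 19), (4, 18)].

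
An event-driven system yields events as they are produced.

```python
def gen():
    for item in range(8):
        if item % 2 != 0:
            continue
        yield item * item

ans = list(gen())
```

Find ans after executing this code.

Step 1: Only yield item**2 when item is divisible by 2:
  item=0: 0 % 2 == 0, yield 0**2 = 0
  item=2: 2 % 2 == 0, yield 2**2 = 4
  item=4: 4 % 2 == 0, yield 4**2 = 16
  item=6: 6 % 2 == 0, yield 6**2 = 36
Therefore ans = [0, 4, 16, 36].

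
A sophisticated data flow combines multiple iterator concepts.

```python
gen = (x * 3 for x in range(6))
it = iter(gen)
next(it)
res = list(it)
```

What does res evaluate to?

Step 1: Generator produces [0, 3, 6, 9, 12, 15].
Step 2: next(it) consumes first element (0).
Step 3: list(it) collects remaining: [3, 6, 9, 12, 15].
Therefore res = [3, 6, 9, 12, 15].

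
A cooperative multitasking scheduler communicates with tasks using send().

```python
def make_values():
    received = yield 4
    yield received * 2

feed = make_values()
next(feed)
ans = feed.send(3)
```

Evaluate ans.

Step 1: next(feed) advances to first yield, producing 4.
Step 2: send(3) resumes, received = 3.
Step 3: yield received * 2 = 3 * 2 = 6.
Therefore ans = 6.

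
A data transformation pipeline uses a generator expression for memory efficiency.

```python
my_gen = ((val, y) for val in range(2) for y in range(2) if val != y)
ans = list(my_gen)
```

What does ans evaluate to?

Step 1: Nested generator over range(2) x range(2) where val != y:
  (0, 0): excluded (val == y)
  (0, 1): included
  (1, 0): included
  (1, 1): excluded (val == y)
Therefore ans = [(0, 1), (1, 0)].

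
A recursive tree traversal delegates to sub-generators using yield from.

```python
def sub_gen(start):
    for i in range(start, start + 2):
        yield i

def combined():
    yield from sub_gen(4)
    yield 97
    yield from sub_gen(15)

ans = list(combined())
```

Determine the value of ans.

Step 1: combined() delegates to sub_gen(4):
  yield 4
  yield 5
Step 2: yield 97
Step 3: Delegates to sub_gen(15):
  yield 15
  yield 16
Therefore ans = [4, 5, 97, 15, 16].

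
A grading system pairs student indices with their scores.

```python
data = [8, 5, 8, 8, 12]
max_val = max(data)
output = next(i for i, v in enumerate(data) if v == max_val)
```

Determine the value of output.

Step 1: max([8, 5, 8, 8, 12]) = 12.
Step 2: Find first index where value == 12:
  Index 0: 8 != 12
  Index 1: 5 != 12
  Index 2: 8 != 12
  Index 3: 8 != 12
  Index 4: 12 == 12, found!
Therefore output = 4.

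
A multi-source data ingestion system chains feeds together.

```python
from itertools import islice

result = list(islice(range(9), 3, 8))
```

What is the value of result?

Step 1: islice(range(9), 3, 8) takes elements at indices [3, 8).
Step 2: Elements: [3, 4, 5, 6, 7].
Therefore result = [3, 4, 5, 6, 7].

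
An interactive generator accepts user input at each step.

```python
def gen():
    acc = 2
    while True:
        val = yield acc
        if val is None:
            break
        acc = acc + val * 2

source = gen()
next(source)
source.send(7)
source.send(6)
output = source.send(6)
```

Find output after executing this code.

Step 1: next() -> yield acc=2.
Step 2: send(7) -> val=7, acc = 2 + 7*2 = 16, yield 16.
Step 3: send(6) -> val=6, acc = 16 + 6*2 = 28, yield 28.
Step 4: send(6) -> val=6, acc = 28 + 6*2 = 40, yield 40.
Therefore output = 40.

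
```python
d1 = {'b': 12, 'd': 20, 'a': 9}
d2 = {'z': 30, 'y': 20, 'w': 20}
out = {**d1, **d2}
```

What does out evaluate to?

Step 1: Merge d1 and d2 (d2 values override on key conflicts).
Step 2: d1 has keys ['b', 'd', 'a'], d2 has keys ['z', 'y', 'w'].
Therefore out = {'b': 12, 'd': 20, 'a': 9, 'z': 30, 'y': 20, 'w': 20}.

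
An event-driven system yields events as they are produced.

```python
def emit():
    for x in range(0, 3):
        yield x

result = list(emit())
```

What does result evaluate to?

Step 1: The generator yields each value from range(0, 3).
Step 2: list() consumes all yields: [0, 1, 2].
Therefore result = [0, 1, 2].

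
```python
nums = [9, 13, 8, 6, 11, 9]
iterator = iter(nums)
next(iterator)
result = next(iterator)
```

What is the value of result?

Step 1: Create iterator over [9, 13, 8, 6, 11, 9].
Step 2: next() consumes 9.
Step 3: next() returns 13.
Therefore result = 13.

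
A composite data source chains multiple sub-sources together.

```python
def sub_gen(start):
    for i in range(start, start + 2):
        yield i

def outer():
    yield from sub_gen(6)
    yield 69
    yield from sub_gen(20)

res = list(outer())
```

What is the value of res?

Step 1: outer() delegates to sub_gen(6):
  yield 6
  yield 7
Step 2: yield 69
Step 3: Delegates to sub_gen(20):
  yield 20
  yield 21
Therefore res = [6, 7, 69, 20, 21].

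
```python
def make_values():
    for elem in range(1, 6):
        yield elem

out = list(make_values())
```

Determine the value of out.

Step 1: The generator yields each value from range(1, 6).
Step 2: list() consumes all yields: [1, 2, 3, 4, 5].
Therefore out = [1, 2, 3, 4, 5].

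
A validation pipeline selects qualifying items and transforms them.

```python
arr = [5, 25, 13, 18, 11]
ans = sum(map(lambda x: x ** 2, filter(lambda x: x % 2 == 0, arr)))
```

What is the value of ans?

Step 1: Filter even numbers from [5, 25, 13, 18, 11]: [18]
Step 2: Square each: [324]
Step 3: Sum = 324.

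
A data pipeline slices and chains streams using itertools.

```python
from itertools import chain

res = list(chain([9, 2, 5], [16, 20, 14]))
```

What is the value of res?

Step 1: chain() concatenates iterables: [9, 2, 5] + [16, 20, 14].
Therefore res = [9, 2, 5, 16, 20, 14].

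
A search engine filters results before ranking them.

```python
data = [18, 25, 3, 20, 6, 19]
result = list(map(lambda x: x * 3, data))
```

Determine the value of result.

Step 1: Apply lambda x: x * 3 to each element:
  18 -> 54
  25 -> 75
  3 -> 9
  20 -> 60
  6 -> 18
  19 -> 57
Therefore result = [54, 75, 9, 60, 18, 57].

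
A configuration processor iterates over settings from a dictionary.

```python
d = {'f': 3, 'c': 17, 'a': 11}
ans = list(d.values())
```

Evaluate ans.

Step 1: d.values() returns the dictionary values in insertion order.
Therefore ans = [3, 17, 11].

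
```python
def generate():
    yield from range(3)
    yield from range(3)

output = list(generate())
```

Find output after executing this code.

Step 1: Trace yields in order:
  yield 0
  yield 1
  yield 2
  yield 0
  yield 1
  yield 2
Therefore output = [0, 1, 2, 0, 1, 2].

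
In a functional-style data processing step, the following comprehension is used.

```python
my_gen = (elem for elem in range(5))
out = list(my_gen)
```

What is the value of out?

Step 1: Generator expression iterates range(5): [0, 1, 2, 3, 4].
Step 2: list() collects all values.
Therefore out = [0, 1, 2, 3, 4].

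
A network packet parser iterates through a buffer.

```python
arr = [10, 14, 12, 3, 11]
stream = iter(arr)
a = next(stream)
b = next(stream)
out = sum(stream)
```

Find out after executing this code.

Step 1: Create iterator over [10, 14, 12, 3, 11].
Step 2: a = next() = 10, b = next() = 14.
Step 3: sum() of remaining [12, 3, 11] = 26.
Therefore out = 26.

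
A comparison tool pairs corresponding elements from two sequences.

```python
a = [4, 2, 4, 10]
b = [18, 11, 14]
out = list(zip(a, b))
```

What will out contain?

Step 1: zip stops at shortest (len(a)=4, len(b)=3):
  Index 0: (4, 18)
  Index 1: (2, 11)
  Index 2: (4, 14)
Step 2: Last element of a (10) has no pair, dropped.
Therefore out = [(4, 18), (2, 11), (4, 14)].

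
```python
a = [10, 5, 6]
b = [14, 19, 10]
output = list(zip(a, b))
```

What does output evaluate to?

Step 1: zip pairs elements at same index:
  Index 0: (10, 14)
  Index 1: (5, 19)
  Index 2: (6, 10)
Therefore output = [(10, 14), (5, 19), (6, 10)].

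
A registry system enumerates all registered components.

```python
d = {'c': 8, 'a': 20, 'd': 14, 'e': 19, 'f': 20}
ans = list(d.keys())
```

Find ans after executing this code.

Step 1: d.keys() returns the dictionary keys in insertion order.
Therefore ans = ['c', 'a', 'd', 'e', 'f'].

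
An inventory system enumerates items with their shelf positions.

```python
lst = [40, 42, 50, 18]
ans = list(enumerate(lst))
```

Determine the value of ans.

Step 1: enumerate pairs each element with its index:
  (0, 40)
  (1, 42)
  (2, 50)
  (3, 18)
Therefore ans = [(0, 40), (1, 42), (2, 50), (3, 18)].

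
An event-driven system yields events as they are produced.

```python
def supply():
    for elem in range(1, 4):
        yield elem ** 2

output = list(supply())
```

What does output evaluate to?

Step 1: For each elem in range(1, 4), yield elem**2:
  elem=1: yield 1**2 = 1
  elem=2: yield 2**2 = 4
  elem=3: yield 3**2 = 9
Therefore output = [1, 4, 9].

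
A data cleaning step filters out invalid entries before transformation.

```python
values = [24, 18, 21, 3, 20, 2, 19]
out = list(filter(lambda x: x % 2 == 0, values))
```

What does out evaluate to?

Step 1: Filter elements divisible by 2:
  24 % 2 = 0: kept
  18 % 2 = 0: kept
  21 % 2 = 1: removed
  3 % 2 = 1: removed
  20 % 2 = 0: kept
  2 % 2 = 0: kept
  19 % 2 = 1: removed
Therefore out = [24, 18, 20, 2].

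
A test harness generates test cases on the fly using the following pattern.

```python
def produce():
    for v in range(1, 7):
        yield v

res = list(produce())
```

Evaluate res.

Step 1: The generator yields each value from range(1, 7).
Step 2: list() consumes all yields: [1, 2, 3, 4, 5, 6].
Therefore res = [1, 2, 3, 4, 5, 6].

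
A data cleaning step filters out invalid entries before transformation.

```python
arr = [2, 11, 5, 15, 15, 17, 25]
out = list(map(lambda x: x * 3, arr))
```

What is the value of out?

Step 1: Apply lambda x: x * 3 to each element:
  2 -> 6
  11 -> 33
  5 -> 15
  15 -> 45
  15 -> 45
  17 -> 51
  25 -> 75
Therefore out = [6, 33, 15, 45, 45, 51, 75].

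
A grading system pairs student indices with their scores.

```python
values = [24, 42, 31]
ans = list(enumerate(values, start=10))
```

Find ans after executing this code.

Step 1: enumerate with start=10:
  (10, 24)
  (11, 42)
  (12, 31)
Therefore ans = [(10, 24), (11, 42), (12, 31)].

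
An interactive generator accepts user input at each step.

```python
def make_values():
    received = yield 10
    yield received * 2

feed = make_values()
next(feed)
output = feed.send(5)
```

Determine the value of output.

Step 1: next(feed) advances to first yield, producing 10.
Step 2: send(5) resumes, received = 5.
Step 3: yield received * 2 = 5 * 2 = 10.
Therefore output = 10.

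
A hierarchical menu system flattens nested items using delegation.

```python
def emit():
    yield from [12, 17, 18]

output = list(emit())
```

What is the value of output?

Step 1: yield from delegates to the iterable, yielding each element.
Step 2: Collected values: [12, 17, 18].
Therefore output = [12, 17, 18].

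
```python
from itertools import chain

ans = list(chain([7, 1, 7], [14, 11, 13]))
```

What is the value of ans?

Step 1: chain() concatenates iterables: [7, 1, 7] + [14, 11, 13].
Therefore ans = [7, 1, 7, 14, 11, 13].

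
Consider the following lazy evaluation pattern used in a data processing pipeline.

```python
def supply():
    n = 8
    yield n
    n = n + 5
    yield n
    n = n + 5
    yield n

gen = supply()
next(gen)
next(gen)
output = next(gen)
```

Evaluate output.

Step 1: Trace through generator execution:
  Yield 1: n starts at 8, yield 8
  Yield 2: n = 8 + 5 = 13, yield 13
  Yield 3: n = 13 + 5 = 18, yield 18
Step 2: First next() gets 8, second next() gets the second value, third next() yields 18.
Therefore output = 18.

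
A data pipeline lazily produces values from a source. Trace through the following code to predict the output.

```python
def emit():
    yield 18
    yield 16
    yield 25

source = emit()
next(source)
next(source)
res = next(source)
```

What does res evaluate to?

Step 1: emit() creates a generator.
Step 2: next(source) yields 18 (consumed and discarded).
Step 3: next(source) yields 16 (consumed and discarded).
Step 4: next(source) yields 25, assigned to res.
Therefore res = 25.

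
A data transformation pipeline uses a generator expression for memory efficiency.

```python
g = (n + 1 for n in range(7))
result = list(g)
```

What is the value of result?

Step 1: For each n in range(7), compute n+1:
  n=0: 0+1 = 1
  n=1: 1+1 = 2
  n=2: 2+1 = 3
  n=3: 3+1 = 4
  n=4: 4+1 = 5
  n=5: 5+1 = 6
  n=6: 6+1 = 7
Therefore result = [1, 2, 3, 4, 5, 6, 7].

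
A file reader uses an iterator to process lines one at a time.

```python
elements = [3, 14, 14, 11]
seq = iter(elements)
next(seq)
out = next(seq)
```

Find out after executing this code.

Step 1: Create iterator over [3, 14, 14, 11].
Step 2: next() consumes 3.
Step 3: next() returns 14.
Therefore out = 14.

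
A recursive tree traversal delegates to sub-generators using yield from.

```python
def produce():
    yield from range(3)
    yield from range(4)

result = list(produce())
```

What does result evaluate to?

Step 1: Trace yields in order:
  yield 0
  yield 1
  yield 2
  yield 0
  yield 1
  yield 2
  yield 3
Therefore result = [0, 1, 2, 0, 1, 2, 3].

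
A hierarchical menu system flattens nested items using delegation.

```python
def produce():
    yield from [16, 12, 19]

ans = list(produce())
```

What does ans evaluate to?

Step 1: yield from delegates to the iterable, yielding each element.
Step 2: Collected values: [16, 12, 19].
Therefore ans = [16, 12, 19].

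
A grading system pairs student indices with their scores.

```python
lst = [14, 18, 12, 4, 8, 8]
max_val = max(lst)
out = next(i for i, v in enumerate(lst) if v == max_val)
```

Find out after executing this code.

Step 1: max([14, 18, 12, 4, 8, 8]) = 18.
Step 2: Find first index where value == 18:
  Index 0: 14 != 18
  Index 1: 18 == 18, found!
Therefore out = 1.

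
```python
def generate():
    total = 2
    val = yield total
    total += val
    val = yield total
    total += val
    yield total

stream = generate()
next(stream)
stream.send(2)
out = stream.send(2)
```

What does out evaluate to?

Step 1: next() -> yield total=2.
Step 2: send(2) -> val=2, total = 2+2 = 4, yield 4.
Step 3: send(2) -> val=2, total = 4+2 = 6, yield 6.
Therefore out = 6.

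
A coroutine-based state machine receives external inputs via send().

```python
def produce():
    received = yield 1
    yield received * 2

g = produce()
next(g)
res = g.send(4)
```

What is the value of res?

Step 1: next(g) advances to first yield, producing 1.
Step 2: send(4) resumes, received = 4.
Step 3: yield received * 2 = 4 * 2 = 8.
Therefore res = 8.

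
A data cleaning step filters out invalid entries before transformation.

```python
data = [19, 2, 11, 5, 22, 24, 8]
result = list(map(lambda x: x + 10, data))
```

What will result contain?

Step 1: Apply lambda x: x + 10 to each element:
  19 -> 29
  2 -> 12
  11 -> 21
  5 -> 15
  22 -> 32
  24 -> 34
  8 -> 18
Therefore result = [29, 12, 21, 15, 32, 34, 18].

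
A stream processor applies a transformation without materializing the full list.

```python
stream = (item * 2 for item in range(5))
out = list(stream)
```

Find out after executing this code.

Step 1: For each item in range(5), compute item*2:
  item=0: 0*2 = 0
  item=1: 1*2 = 2
  item=2: 2*2 = 4
  item=3: 3*2 = 6
  item=4: 4*2 = 8
Therefore out = [0, 2, 4, 6, 8].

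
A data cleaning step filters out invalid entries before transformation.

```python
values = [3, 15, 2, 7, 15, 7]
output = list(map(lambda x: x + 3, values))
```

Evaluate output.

Step 1: Apply lambda x: x + 3 to each element:
  3 -> 6
  15 -> 18
  2 -> 5
  7 -> 10
  15 -> 18
  7 -> 10
Therefore output = [6, 18, 5, 10, 18, 10].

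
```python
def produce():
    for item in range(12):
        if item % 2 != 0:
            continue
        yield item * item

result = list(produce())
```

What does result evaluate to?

Step 1: Only yield item**2 when item is divisible by 2:
  item=0: 0 % 2 == 0, yield 0**2 = 0
  item=2: 2 % 2 == 0, yield 2**2 = 4
  item=4: 4 % 2 == 0, yield 4**2 = 16
  item=6: 6 % 2 == 0, yield 6**2 = 36
  item=8: 8 % 2 == 0, yield 8**2 = 64
  item=10: 10 % 2 == 0, yield 10**2 = 100
Therefore result = [0, 4, 16, 36, 64, 100].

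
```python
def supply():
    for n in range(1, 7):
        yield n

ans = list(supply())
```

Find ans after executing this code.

Step 1: The generator yields each value from range(1, 7).
Step 2: list() consumes all yields: [1, 2, 3, 4, 5, 6].
Therefore ans = [1, 2, 3, 4, 5, 6].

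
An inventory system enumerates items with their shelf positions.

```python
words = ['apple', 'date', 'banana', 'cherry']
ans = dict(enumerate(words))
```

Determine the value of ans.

Step 1: enumerate pairs indices with words:
  0 -> 'apple'
  1 -> 'date'
  2 -> 'banana'
  3 -> 'cherry'
Therefore ans = {0: 'apple', 1: 'date', 2: 'banana', 3: 'cherry'}.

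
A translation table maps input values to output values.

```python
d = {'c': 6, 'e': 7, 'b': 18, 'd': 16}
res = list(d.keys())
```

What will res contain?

Step 1: d.keys() returns the dictionary keys in insertion order.
Therefore res = ['c', 'e', 'b', 'd'].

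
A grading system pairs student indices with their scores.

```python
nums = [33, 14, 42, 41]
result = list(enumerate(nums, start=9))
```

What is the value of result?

Step 1: enumerate with start=9:
  (9, 33)
  (10, 14)
  (11, 42)
  (12, 41)
Therefore result = [(9, 33), (10, 14), (11, 42), (12, 41)].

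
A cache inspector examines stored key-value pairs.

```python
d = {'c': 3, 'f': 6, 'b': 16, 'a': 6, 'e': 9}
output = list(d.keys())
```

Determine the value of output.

Step 1: d.keys() returns the dictionary keys in insertion order.
Therefore output = ['c', 'f', 'b', 'a', 'e'].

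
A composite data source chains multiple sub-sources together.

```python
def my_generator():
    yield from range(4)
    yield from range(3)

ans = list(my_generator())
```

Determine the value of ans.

Step 1: Trace yields in order:
  yield 0
  yield 1
  yield 2
  yield 3
  yield 0
  yield 1
  yield 2
Therefore ans = [0, 1, 2, 3, 0, 1, 2].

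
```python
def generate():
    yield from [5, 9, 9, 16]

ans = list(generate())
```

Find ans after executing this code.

Step 1: yield from delegates to the iterable, yielding each element.
Step 2: Collected values: [5, 9, 9, 16].
Therefore ans = [5, 9, 9, 16].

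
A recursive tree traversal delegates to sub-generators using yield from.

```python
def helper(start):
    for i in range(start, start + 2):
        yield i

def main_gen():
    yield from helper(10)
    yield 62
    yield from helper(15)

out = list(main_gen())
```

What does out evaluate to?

Step 1: main_gen() delegates to helper(10):
  yield 10
  yield 11
Step 2: yield 62
Step 3: Delegates to helper(15):
  yield 15
  yield 16
Therefore out = [10, 11, 62, 15, 16].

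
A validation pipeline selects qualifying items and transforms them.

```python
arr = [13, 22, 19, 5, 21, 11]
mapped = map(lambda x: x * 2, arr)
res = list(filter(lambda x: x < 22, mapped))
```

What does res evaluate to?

Step 1: Map x * 2:
  13 -> 26
  22 -> 44
  19 -> 38
  5 -> 10
  21 -> 42
  11 -> 22
Step 2: Filter for < 22:
  26: removed
  44: removed
  38: removed
  10: kept
  42: removed
  22: removed
Therefore res = [10].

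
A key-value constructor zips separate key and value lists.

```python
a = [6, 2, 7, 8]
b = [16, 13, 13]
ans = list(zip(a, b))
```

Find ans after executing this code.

Step 1: zip stops at shortest (len(a)=4, len(b)=3):
  Index 0: (6, 16)
  Index 1: (2, 13)
  Index 2: (7, 13)
Step 2: Last element of a (8) has no pair, dropped.
Therefore ans = [(6, 16), (2, 13), (7, 13)].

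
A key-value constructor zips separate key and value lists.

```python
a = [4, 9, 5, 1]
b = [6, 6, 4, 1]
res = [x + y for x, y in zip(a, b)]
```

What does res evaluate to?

Step 1: Add corresponding elements:
  4 + 6 = 10
  9 + 6 = 15
  5 + 4 = 9
  1 + 1 = 2
Therefore res = [10, 15, 9, 2].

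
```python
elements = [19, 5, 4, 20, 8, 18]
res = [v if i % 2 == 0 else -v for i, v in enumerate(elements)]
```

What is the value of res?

Step 1: For each (i, v), keep v if i is even, negate if odd:
  i=0 (even): keep 19
  i=1 (odd): negate to -5
  i=2 (even): keep 4
  i=3 (odd): negate to -20
  i=4 (even): keep 8
  i=5 (odd): negate to -18
Therefore res = [19, -5, 4, -20, 8, -18].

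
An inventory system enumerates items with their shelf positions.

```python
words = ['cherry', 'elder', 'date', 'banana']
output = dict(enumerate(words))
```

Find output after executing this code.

Step 1: enumerate pairs indices with words:
  0 -> 'cherry'
  1 -> 'elder'
  2 -> 'date'
  3 -> 'banana'
Therefore output = {0: 'cherry', 1: 'elder', 2: 'date', 3: 'banana'}.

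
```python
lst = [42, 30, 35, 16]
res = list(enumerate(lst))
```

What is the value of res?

Step 1: enumerate pairs each element with its index:
  (0, 42)
  (1, 30)
  (2, 35)
  (3, 16)
Therefore res = [(0, 42), (1, 30), (2, 35), (3, 16)].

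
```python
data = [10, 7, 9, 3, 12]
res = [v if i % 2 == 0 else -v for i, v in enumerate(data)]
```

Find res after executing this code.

Step 1: For each (i, v), keep v if i is even, negate if odd:
  i=0 (even): keep 10
  i=1 (odd): negate to -7
  i=2 (even): keep 9
  i=3 (odd): negate to -3
  i=4 (even): keep 12
Therefore res = [10, -7, 9, -3, 12].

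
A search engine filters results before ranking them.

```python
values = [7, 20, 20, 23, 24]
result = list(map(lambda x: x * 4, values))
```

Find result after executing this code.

Step 1: Apply lambda x: x * 4 to each element:
  7 -> 28
  20 -> 80
  20 -> 80
  23 -> 92
  24 -> 96
Therefore result = [28, 80, 80, 92, 96].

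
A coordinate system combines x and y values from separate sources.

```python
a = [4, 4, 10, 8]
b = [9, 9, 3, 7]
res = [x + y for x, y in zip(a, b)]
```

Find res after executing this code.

Step 1: Add corresponding elements:
  4 + 9 = 13
  4 + 9 = 13
  10 + 3 = 13
  8 + 7 = 15
Therefore res = [13, 13, 13, 15].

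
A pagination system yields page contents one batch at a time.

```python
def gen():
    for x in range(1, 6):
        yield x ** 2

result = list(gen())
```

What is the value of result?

Step 1: For each x in range(1, 6), yield x**2:
  x=1: yield 1**2 = 1
  x=2: yield 2**2 = 4
  x=3: yield 3**2 = 9
  x=4: yield 4**2 = 16
  x=5: yield 5**2 = 25
Therefore result = [1, 4, 9, 16, 25].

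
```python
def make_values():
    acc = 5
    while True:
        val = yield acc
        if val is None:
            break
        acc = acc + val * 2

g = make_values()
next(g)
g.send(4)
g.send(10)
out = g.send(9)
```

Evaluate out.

Step 1: next() -> yield acc=5.
Step 2: send(4) -> val=4, acc = 5 + 4*2 = 13, yield 13.
Step 3: send(10) -> val=10, acc = 13 + 10*2 = 33, yield 33.
Step 4: send(9) -> val=9, acc = 33 + 9*2 = 51, yield 51.
Therefore out = 51.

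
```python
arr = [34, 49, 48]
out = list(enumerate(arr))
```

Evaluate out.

Step 1: enumerate pairs each element with its index:
  (0, 34)
  (1, 49)
  (2, 48)
Therefore out = [(0, 34), (1, 49), (2, 48)].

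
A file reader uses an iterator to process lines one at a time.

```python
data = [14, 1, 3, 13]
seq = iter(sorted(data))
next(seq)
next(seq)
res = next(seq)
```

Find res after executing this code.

Step 1: sorted([14, 1, 3, 13]) = [1, 3, 13, 14].
Step 2: Create iterator and skip 2 elements.
Step 3: next() returns 13.
Therefore res = 13.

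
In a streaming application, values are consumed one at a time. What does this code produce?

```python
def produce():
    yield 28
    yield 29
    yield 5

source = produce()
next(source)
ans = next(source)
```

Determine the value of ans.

Step 1: produce() creates a generator.
Step 2: next(source) yields 28 (consumed and discarded).
Step 3: next(source) yields 29, assigned to ans.
Therefore ans = 29.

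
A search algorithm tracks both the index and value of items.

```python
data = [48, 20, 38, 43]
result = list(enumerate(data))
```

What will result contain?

Step 1: enumerate pairs each element with its index:
  (0, 48)
  (1, 20)
  (2, 38)
  (3, 43)
Therefore result = [(0, 48), (1, 20), (2, 38), (3, 43)].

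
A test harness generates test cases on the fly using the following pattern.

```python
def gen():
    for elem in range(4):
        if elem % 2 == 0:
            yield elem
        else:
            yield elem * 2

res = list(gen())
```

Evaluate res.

Step 1: For each elem in range(4), yield elem if even, else elem*2:
  elem=0 (even): yield 0
  elem=1 (odd): yield 1*2 = 2
  elem=2 (even): yield 2
  elem=3 (odd): yield 3*2 = 6
Therefore res = [0, 2, 2, 6].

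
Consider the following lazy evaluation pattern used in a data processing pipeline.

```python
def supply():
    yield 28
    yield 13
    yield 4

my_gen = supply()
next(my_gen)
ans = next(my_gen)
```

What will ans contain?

Step 1: supply() creates a generator.
Step 2: next(my_gen) yields 28 (consumed and discarded).
Step 3: next(my_gen) yields 13, assigned to ans.
Therefore ans = 13.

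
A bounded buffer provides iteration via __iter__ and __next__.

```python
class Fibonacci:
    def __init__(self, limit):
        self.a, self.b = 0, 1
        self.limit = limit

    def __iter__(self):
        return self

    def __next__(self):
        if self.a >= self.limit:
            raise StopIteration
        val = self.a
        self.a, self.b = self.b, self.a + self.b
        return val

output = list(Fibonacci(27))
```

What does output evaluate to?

Step 1: Fibonacci-like sequence (a=0, b=1) until >= 27:
  Yield 0, then a,b = 1,1
  Yield 1, then a,b = 1,2
  Yield 1, then a,b = 2,3
  Yield 2, then a,b = 3,5
  Yield 3, then a,b = 5,8
  Yield 5, then a,b = 8,13
  Yield 8, then a,b = 13,21
  Yield 13, then a,b = 21,34
  Yield 21, then a,b = 34,55
Step 2: 34 >= 27, stop.
Therefore output = [0, 1, 1, 2, 3, 5, 8, 13, 21].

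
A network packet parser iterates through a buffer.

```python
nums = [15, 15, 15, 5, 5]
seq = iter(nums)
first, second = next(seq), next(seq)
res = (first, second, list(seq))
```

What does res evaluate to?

Step 1: Create iterator over [15, 15, 15, 5, 5].
Step 2: first = 15, second = 15.
Step 3: Remaining elements: [15, 5, 5].
Therefore res = (15, 15, [15, 5, 5]).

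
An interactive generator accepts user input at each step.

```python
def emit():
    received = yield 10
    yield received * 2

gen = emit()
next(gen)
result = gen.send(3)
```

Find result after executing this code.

Step 1: next(gen) advances to first yield, producing 10.
Step 2: send(3) resumes, received = 3.
Step 3: yield received * 2 = 3 * 2 = 6.
Therefore result = 6.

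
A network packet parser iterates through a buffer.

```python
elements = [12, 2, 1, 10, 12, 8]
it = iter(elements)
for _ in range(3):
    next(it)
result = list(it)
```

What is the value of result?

Step 1: Create iterator over [12, 2, 1, 10, 12, 8].
Step 2: Advance 3 positions (consuming [12, 2, 1]).
Step 3: list() collects remaining elements: [10, 12, 8].
Therefore result = [10, 12, 8].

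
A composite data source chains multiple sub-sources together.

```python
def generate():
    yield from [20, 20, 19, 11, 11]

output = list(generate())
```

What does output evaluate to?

Step 1: yield from delegates to the iterable, yielding each element.
Step 2: Collected values: [20, 20, 19, 11, 11].
Therefore output = [20, 20, 19, 11, 11].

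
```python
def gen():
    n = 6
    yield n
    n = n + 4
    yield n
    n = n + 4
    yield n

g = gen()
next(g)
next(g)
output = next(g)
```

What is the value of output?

Step 1: Trace through generator execution:
  Yield 1: n starts at 6, yield 6
  Yield 2: n = 6 + 4 = 10, yield 10
  Yield 3: n = 10 + 4 = 14, yield 14
Step 2: First next() gets 6, second next() gets the second value, third next() yields 14.
Therefore output = 14.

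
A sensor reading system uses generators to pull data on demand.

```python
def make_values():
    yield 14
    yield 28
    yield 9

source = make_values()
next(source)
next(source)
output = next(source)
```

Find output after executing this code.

Step 1: make_values() creates a generator.
Step 2: next(source) yields 14 (consumed and discarded).
Step 3: next(source) yields 28 (consumed and discarded).
Step 4: next(source) yields 9, assigned to output.
Therefore output = 9.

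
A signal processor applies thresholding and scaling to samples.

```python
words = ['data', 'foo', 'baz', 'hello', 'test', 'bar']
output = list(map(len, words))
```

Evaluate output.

Step 1: Map len() to each word:
  'data' -> 4
  'foo' -> 3
  'baz' -> 3
  'hello' -> 5
  'test' -> 4
  'bar' -> 3
Therefore output = [4, 3, 3, 5, 4, 3].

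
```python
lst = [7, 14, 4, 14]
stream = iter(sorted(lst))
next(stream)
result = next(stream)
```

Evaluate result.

Step 1: sorted([7, 14, 4, 14]) = [4, 7, 14, 14].
Step 2: Create iterator and skip 1 elements.
Step 3: next() returns 7.
Therefore result = 7.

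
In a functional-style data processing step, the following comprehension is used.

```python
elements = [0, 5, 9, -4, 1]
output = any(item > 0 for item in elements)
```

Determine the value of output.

Step 1: Check item > 0 for each element in [0, 5, 9, -4, 1]:
  0 > 0: False
  5 > 0: True
  9 > 0: True
  -4 > 0: False
  1 > 0: True
Step 2: any() returns True.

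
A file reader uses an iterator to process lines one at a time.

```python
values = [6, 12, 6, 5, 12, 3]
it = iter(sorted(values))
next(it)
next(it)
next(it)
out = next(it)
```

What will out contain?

Step 1: sorted([6, 12, 6, 5, 12, 3]) = [3, 5, 6, 6, 12, 12].
Step 2: Create iterator and skip 3 elements.
Step 3: next() returns 6.
Therefore out = 6.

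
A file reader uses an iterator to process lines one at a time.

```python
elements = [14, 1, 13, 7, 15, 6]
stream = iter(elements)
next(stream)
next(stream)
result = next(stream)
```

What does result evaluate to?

Step 1: Create iterator over [14, 1, 13, 7, 15, 6].
Step 2: next() consumes 14.
Step 3: next() consumes 1.
Step 4: next() returns 13.
Therefore result = 13.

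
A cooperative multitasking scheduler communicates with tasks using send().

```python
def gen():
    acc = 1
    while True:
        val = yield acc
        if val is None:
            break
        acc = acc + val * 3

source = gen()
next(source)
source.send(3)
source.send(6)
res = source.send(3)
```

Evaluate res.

Step 1: next() -> yield acc=1.
Step 2: send(3) -> val=3, acc = 1 + 3*3 = 10, yield 10.
Step 3: send(6) -> val=6, acc = 10 + 6*3 = 28, yield 28.
Step 4: send(3) -> val=3, acc = 28 + 3*3 = 37, yield 37.
Therefore res = 37.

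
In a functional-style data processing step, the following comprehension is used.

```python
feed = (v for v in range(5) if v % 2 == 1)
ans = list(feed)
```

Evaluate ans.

Step 1: Filter range(5) keeping only odd values:
  v=0: even, excluded
  v=1: odd, included
  v=2: even, excluded
  v=3: odd, included
  v=4: even, excluded
Therefore ans = [1, 3].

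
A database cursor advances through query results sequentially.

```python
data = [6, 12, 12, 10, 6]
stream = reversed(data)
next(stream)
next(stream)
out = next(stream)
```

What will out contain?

Step 1: reversed([6, 12, 12, 10, 6]) gives iterator: [6, 10, 12, 12, 6].
Step 2: First next() = 6, second next() = 10.
Step 3: Third next() = 12.
Therefore out = 12.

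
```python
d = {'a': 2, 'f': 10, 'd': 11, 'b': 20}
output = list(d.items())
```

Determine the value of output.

Step 1: d.items() returns (key, value) pairs in insertion order.
Therefore output = [('a', 2), ('f', 10), ('d', 11), ('b', 20)].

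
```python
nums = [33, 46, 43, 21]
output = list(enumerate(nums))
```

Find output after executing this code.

Step 1: enumerate pairs each element with its index:
  (0, 33)
  (1, 46)
  (2, 43)
  (3, 21)
Therefore output = [(0, 33), (1, 46), (2, 43), (3, 21)].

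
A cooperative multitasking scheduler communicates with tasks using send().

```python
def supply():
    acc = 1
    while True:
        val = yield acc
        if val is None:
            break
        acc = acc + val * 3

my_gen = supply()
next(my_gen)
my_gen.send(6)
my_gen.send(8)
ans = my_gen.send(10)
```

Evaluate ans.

Step 1: next() -> yield acc=1.
Step 2: send(6) -> val=6, acc = 1 + 6*3 = 19, yield 19.
Step 3: send(8) -> val=8, acc = 19 + 8*3 = 43, yield 43.
Step 4: send(10) -> val=10, acc = 43 + 10*3 = 73, yield 73.
Therefore ans = 73.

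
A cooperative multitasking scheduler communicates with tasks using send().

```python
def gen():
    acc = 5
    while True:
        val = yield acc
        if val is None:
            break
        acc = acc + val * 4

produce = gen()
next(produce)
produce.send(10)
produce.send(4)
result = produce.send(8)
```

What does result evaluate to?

Step 1: next() -> yield acc=5.
Step 2: send(10) -> val=10, acc = 5 + 10*4 = 45, yield 45.
Step 3: send(4) -> val=4, acc = 45 + 4*4 = 61, yield 61.
Step 4: send(8) -> val=8, acc = 61 + 8*4 = 93, yield 93.
Therefore result = 93.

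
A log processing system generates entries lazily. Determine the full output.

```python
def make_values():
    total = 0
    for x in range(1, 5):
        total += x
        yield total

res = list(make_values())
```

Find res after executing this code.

Step 1: Generator accumulates running sum:
  x=1: total = 1, yield 1
  x=2: total = 3, yield 3
  x=3: total = 6, yield 6
  x=4: total = 10, yield 10
Therefore res = [1, 3, 6, 10].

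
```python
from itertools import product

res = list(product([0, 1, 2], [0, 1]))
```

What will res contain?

Step 1: product([0, 1, 2], [0, 1]) gives all pairs:
  (0, 0)
  (0, 1)
  (1, 0)
  (1, 1)
  (2, 0)
  (2, 1)
Therefore res = [(0, 0), (0, 1), (1, 0), (1, 1), (2, 0), (2, 1)].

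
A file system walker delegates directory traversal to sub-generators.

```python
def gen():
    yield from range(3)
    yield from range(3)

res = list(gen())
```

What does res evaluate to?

Step 1: Trace yields in order:
  yield 0
  yield 1
  yield 2
  yield 0
  yield 1
  yield 2
Therefore res = [0, 1, 2, 0, 1, 2].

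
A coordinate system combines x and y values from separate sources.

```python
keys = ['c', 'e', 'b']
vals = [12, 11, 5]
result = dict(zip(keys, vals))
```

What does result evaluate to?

Step 1: zip pairs keys with values:
  'c' -> 12
  'e' -> 11
  'b' -> 5
Therefore result = {'c': 12, 'e': 11, 'b': 5}.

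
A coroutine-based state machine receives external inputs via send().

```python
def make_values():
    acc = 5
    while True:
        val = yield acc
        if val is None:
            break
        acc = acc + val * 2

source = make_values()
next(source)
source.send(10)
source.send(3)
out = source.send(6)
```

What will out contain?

Step 1: next() -> yield acc=5.
Step 2: send(10) -> val=10, acc = 5 + 10*2 = 25, yield 25.
Step 3: send(3) -> val=3, acc = 25 + 3*2 = 31, yield 31.
Step 4: send(6) -> val=6, acc = 31 + 6*2 = 43, yield 43.
Therefore out = 43.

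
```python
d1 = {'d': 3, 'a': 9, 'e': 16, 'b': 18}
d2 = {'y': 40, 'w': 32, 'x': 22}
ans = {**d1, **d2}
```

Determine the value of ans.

Step 1: Merge d1 and d2 (d2 values override on key conflicts).
Step 2: d1 has keys ['d', 'a', 'e', 'b'], d2 has keys ['y', 'w', 'x'].
Therefore ans = {'d': 3, 'a': 9, 'e': 16, 'b': 18, 'y': 40, 'w': 32, 'x': 22}.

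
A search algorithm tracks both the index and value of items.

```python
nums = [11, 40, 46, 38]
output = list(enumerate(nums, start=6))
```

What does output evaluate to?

Step 1: enumerate with start=6:
  (6, 11)
  (7, 40)
  (8, 46)
  (9, 38)
Therefore output = [(6, 11), (7, 40), (8, 46), (9, 38)].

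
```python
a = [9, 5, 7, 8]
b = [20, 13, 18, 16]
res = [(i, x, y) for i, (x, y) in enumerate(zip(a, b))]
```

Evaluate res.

Step 1: enumerate(zip(a, b)) gives index with paired elements:
  i=0: (9, 20)
  i=1: (5, 13)
  i=2: (7, 18)
  i=3: (8, 16)
Therefore res = [(0, 9, 20), (1, 5, 13), (2, 7, 18), (3, 8, 16)].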